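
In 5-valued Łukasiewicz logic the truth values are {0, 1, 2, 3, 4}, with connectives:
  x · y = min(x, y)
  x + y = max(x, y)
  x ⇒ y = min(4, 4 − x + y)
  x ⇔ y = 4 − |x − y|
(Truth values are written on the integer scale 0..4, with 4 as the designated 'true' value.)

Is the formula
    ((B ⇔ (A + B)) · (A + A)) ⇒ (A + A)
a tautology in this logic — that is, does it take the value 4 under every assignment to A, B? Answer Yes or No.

Yes

At A = 1, B = 3, for instance:
A + B = 1 + 3 = 3
B ⇔ (A + B) = 3 ⇔ 3 = 4
A + A = 1 + 1 = 1
(B ⇔ (A + B)) · (A + A) = 4 · 1 = 1
((B ⇔ (A + B)) · (A + A)) ⇒ (A + A) = 1 ⇒ 1 = 4
and checking the remaining 24 assignments likewise gives ≥ 4 in every case.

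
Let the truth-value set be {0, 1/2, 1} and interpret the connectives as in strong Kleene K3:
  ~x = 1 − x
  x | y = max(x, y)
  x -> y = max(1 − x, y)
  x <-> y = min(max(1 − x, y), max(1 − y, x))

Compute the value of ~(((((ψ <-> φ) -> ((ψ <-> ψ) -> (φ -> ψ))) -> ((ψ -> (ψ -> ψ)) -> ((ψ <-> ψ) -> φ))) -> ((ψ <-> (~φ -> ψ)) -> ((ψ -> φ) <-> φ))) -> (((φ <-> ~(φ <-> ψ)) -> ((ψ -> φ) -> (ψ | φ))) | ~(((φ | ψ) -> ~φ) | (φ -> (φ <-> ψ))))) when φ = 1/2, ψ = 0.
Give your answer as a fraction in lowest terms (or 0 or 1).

ψ <-> φ = 0 <-> 1/2 = 1/2
ψ <-> ψ = 0 <-> 0 = 1
φ -> ψ = 1/2 -> 0 = 1/2
(ψ <-> ψ) -> (φ -> ψ) = 1 -> 1/2 = 1/2
(ψ <-> φ) -> ((ψ <-> ψ) -> (φ -> ψ)) = 1/2 -> 1/2 = 1/2
ψ -> ψ = 0 -> 0 = 1
ψ -> (ψ -> ψ) = 0 -> 1 = 1
ψ <-> ψ = 0 <-> 0 = 1
(ψ <-> ψ) -> φ = 1 -> 1/2 = 1/2
(ψ -> (ψ -> ψ)) -> ((ψ <-> ψ) -> φ) = 1 -> 1/2 = 1/2
((ψ <-> φ) -> ((ψ <-> ψ) -> (φ -> ψ))) -> ((ψ -> (ψ -> ψ)) -> ((ψ <-> ψ) -> φ)) = 1/2 -> 1/2 = 1/2
~φ = ~1/2 = 1/2
~φ -> ψ = 1/2 -> 0 = 1/2
ψ <-> (~φ -> ψ) = 0 <-> 1/2 = 1/2
ψ -> φ = 0 -> 1/2 = 1
(ψ -> φ) <-> φ = 1 <-> 1/2 = 1/2
(ψ <-> (~φ -> ψ)) -> ((ψ -> φ) <-> φ) = 1/2 -> 1/2 = 1/2
(((ψ <-> φ) -> ((ψ <-> ψ) -> (φ -> ψ))) -> ((ψ -> (ψ -> ψ)) -> ((ψ <-> ψ) -> φ))) -> ((ψ <-> (~φ -> ψ)) -> ((ψ -> φ) <-> φ)) = 1/2 -> 1/2 = 1/2
φ <-> ψ = 1/2 <-> 0 = 1/2
~(φ <-> ψ) = ~1/2 = 1/2
φ <-> ~(φ <-> ψ) = 1/2 <-> 1/2 = 1/2
ψ -> φ = 0 -> 1/2 = 1
ψ | φ = 0 | 1/2 = 1/2
(ψ -> φ) -> (ψ | φ) = 1 -> 1/2 = 1/2
(φ <-> ~(φ <-> ψ)) -> ((ψ -> φ) -> (ψ | φ)) = 1/2 -> 1/2 = 1/2
φ | ψ = 1/2 | 0 = 1/2
~φ = ~1/2 = 1/2
(φ | ψ) -> ~φ = 1/2 -> 1/2 = 1/2
φ <-> ψ = 1/2 <-> 0 = 1/2
φ -> (φ <-> ψ) = 1/2 -> 1/2 = 1/2
((φ | ψ) -> ~φ) | (φ -> (φ <-> ψ)) = 1/2 | 1/2 = 1/2
~(((φ | ψ) -> ~φ) | (φ -> (φ <-> ψ))) = ~1/2 = 1/2
((φ <-> ~(φ <-> ψ)) -> ((ψ -> φ) -> (ψ | φ))) | ~(((φ | ψ) -> ~φ) | (φ -> (φ <-> ψ))) = 1/2 | 1/2 = 1/2
((((ψ <-> φ) -> ((ψ <-> ψ) -> (φ -> ψ))) -> ((ψ -> (ψ -> ψ)) -> ((ψ <-> ψ) -> φ))) -> ((ψ <-> (~φ -> ψ)) -> ((ψ -> φ) <-> φ))) -> (((φ <-> ~(φ <-> ψ)) -> ((ψ -> φ) -> (ψ | φ))) | ~(((φ | ψ) -> ~φ) | (φ -> (φ <-> ψ)))) = 1/2 -> 1/2 = 1/2
~(((((ψ <-> φ) -> ((ψ <-> ψ) -> (φ -> ψ))) -> ((ψ -> (ψ -> ψ)) -> ((ψ <-> ψ) -> φ))) -> ((ψ <-> (~φ -> ψ)) -> ((ψ -> φ) <-> φ))) -> (((φ <-> ~(φ <-> ψ)) -> ((ψ -> φ) -> (ψ | φ))) | ~(((φ | ψ) -> ~φ) | (φ -> (φ <-> ψ))))) = ~1/2 = 1/2

1/2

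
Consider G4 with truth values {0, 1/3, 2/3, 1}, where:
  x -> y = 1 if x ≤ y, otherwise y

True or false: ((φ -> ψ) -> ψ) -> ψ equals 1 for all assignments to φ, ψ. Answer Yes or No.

Counterexample: take φ = 1/3, ψ = 0.
φ -> ψ = 1/3 -> 0 = 0
(φ -> ψ) -> ψ = 0 -> 0 = 1
((φ -> ψ) -> ψ) -> ψ = 1 -> 0 = 0
This gives 0 ≠ 1.

No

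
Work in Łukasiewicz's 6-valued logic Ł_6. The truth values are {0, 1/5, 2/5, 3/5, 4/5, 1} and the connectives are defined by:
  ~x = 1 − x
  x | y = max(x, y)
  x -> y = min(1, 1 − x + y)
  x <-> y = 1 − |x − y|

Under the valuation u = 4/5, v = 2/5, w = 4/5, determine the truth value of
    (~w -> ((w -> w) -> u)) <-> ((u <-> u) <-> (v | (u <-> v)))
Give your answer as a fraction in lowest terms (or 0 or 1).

~w = ~4/5 = 1/5
w -> w = 4/5 -> 4/5 = 1
(w -> w) -> u = 1 -> 4/5 = 4/5
~w -> ((w -> w) -> u) = 1/5 -> 4/5 = 1
u <-> u = 4/5 <-> 4/5 = 1
u <-> v = 4/5 <-> 2/5 = 3/5
v | (u <-> v) = 2/5 | 3/5 = 3/5
(u <-> u) <-> (v | (u <-> v)) = 1 <-> 3/5 = 3/5
(~w -> ((w -> w) -> u)) <-> ((u <-> u) <-> (v | (u <-> v))) = 1 <-> 3/5 = 3/5

3/5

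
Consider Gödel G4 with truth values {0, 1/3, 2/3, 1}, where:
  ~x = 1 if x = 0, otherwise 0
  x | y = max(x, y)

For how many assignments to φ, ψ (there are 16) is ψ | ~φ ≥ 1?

7

φ = 0, ψ = 0 ↦ 1  ≥
φ = 0, ψ = 1/3 ↦ 1  ≥
φ = 0, ψ = 2/3 ↦ 1  ≥
φ = 0, ψ = 1 ↦ 1  ≥
φ = 1/3, ψ = 0 ↦ 0  <
φ = 1/3, ψ = 1/3 ↦ 1/3  <
φ = 1/3, ψ = 2/3 ↦ 2/3  <
φ = 1/3, ψ = 1 ↦ 1  ≥
φ = 2/3, ψ = 0 ↦ 0  <
φ = 2/3, ψ = 1/3 ↦ 1/3  <
φ = 2/3, ψ = 2/3 ↦ 2/3  <
φ = 2/3, ψ = 1 ↦ 1  ≥
φ = 1, ψ = 0 ↦ 0  <
φ = 1, ψ = 1/3 ↦ 1/3  <
φ = 1, ψ = 2/3 ↦ 2/3  <
φ = 1, ψ = 1 ↦ 1  ≥
So 7 of the 16 assignments meet the threshold.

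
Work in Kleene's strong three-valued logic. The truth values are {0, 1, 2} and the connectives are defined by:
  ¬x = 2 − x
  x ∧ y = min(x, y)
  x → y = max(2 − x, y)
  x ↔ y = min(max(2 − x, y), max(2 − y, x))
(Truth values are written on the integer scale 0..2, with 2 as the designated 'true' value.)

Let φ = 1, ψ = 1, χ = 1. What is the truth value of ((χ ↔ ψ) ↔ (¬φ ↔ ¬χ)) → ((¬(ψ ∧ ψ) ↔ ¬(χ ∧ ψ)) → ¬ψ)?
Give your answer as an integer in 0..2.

1

χ ↔ ψ = 1 ↔ 1 = 1
¬φ = ¬1 = 1
¬χ = ¬1 = 1
¬φ ↔ ¬χ = 1 ↔ 1 = 1
(χ ↔ ψ) ↔ (¬φ ↔ ¬χ) = 1 ↔ 1 = 1
ψ ∧ ψ = 1 ∧ 1 = 1
¬(ψ ∧ ψ) = ¬1 = 1
χ ∧ ψ = 1 ∧ 1 = 1
¬(χ ∧ ψ) = ¬1 = 1
¬(ψ ∧ ψ) ↔ ¬(χ ∧ ψ) = 1 ↔ 1 = 1
¬ψ = ¬1 = 1
(¬(ψ ∧ ψ) ↔ ¬(χ ∧ ψ)) → ¬ψ = 1 → 1 = 1
((χ ↔ ψ) ↔ (¬φ ↔ ¬χ)) → ((¬(ψ ∧ ψ) ↔ ¬(χ ∧ ψ)) → ¬ψ) = 1 → 1 = 1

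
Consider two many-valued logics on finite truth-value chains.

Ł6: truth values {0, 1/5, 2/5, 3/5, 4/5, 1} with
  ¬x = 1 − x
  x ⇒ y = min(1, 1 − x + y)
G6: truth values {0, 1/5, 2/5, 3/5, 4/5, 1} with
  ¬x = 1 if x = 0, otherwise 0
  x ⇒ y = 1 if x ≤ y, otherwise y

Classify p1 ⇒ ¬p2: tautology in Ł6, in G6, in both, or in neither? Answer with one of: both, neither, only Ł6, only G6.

neither

In Ł6: at p1 = 1/5, p2 = 1 the value is 4/5 — not a tautology.
In G6: at p1 = 1/5, p2 = 1/5 the value is 0 — not a tautology.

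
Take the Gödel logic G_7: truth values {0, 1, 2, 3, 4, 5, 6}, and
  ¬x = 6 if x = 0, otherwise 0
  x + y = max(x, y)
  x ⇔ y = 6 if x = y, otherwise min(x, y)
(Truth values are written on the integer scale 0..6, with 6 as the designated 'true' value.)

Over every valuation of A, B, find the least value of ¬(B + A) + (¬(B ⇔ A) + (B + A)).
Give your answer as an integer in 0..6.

Take A = 1, B = 1:
B + A = 1 + 1 = 1
¬(B + A) = ¬1 = 0
B ⇔ A = 1 ⇔ 1 = 6
¬(B ⇔ A) = ¬6 = 0
B + A = 1 + 1 = 1
¬(B ⇔ A) + (B + A) = 0 + 1 = 1
¬(B + A) + (¬(B ⇔ A) + (B + A)) = 0 + 1 = 1
No assignment yields a value below 1, so this is the minimum.

1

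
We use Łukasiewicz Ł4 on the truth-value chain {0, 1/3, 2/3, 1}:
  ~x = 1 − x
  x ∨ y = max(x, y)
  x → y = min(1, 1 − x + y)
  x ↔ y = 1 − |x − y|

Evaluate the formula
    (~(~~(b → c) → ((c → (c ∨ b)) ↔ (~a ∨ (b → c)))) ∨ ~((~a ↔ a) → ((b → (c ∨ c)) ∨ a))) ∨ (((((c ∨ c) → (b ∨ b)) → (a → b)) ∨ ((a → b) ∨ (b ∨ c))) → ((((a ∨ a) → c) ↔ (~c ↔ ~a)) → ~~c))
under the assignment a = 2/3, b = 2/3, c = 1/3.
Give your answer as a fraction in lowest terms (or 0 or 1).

1/3

b → c = 2/3 → 1/3 = 2/3
~(b → c) = ~2/3 = 1/3
~~(b → c) = ~1/3 = 2/3
c ∨ b = 1/3 ∨ 2/3 = 2/3
c → (c ∨ b) = 1/3 → 2/3 = 1
~a = ~2/3 = 1/3
b → c = 2/3 → 1/3 = 2/3
~a ∨ (b → c) = 1/3 ∨ 2/3 = 2/3
(c → (c ∨ b)) ↔ (~a ∨ (b → c)) = 1 ↔ 2/3 = 2/3
~~(b → c) → ((c → (c ∨ b)) ↔ (~a ∨ (b → c))) = 2/3 → 2/3 = 1
~(~~(b → c) → ((c → (c ∨ b)) ↔ (~a ∨ (b → c)))) = ~1 = 0
~a = ~2/3 = 1/3
~a ↔ a = 1/3 ↔ 2/3 = 2/3
c ∨ c = 1/3 ∨ 1/3 = 1/3
b → (c ∨ c) = 2/3 → 1/3 = 2/3
(b → (c ∨ c)) ∨ a = 2/3 ∨ 2/3 = 2/3
(~a ↔ a) → ((b → (c ∨ c)) ∨ a) = 2/3 → 2/3 = 1
~((~a ↔ a) → ((b → (c ∨ c)) ∨ a)) = ~1 = 0
~(~~(b → c) → ((c → (c ∨ b)) ↔ (~a ∨ (b → c)))) ∨ ~((~a ↔ a) → ((b → (c ∨ c)) ∨ a)) = 0 ∨ 0 = 0
c ∨ c = 1/3 ∨ 1/3 = 1/3
b ∨ b = 2/3 ∨ 2/3 = 2/3
(c ∨ c) → (b ∨ b) = 1/3 → 2/3 = 1
a → b = 2/3 → 2/3 = 1
((c ∨ c) → (b ∨ b)) → (a → b) = 1 → 1 = 1
a → b = 2/3 → 2/3 = 1
b ∨ c = 2/3 ∨ 1/3 = 2/3
(a → b) ∨ (b ∨ c) = 1 ∨ 2/3 = 1
(((c ∨ c) → (b ∨ b)) → (a → b)) ∨ ((a → b) ∨ (b ∨ c)) = 1 ∨ 1 = 1
a ∨ a = 2/3 ∨ 2/3 = 2/3
(a ∨ a) → c = 2/3 → 1/3 = 2/3
~c = ~1/3 = 2/3
~a = ~2/3 = 1/3
~c ↔ ~a = 2/3 ↔ 1/3 = 2/3
((a ∨ a) → c) ↔ (~c ↔ ~a) = 2/3 ↔ 2/3 = 1
~c = ~1/3 = 2/3
~~c = ~2/3 = 1/3
(((a ∨ a) → c) ↔ (~c ↔ ~a)) → ~~c = 1 → 1/3 = 1/3
((((c ∨ c) → (b ∨ b)) → (a → b)) ∨ ((a → b) ∨ (b ∨ c))) → ((((a ∨ a) → c) ↔ (~c ↔ ~a)) → ~~c) = 1 → 1/3 = 1/3
(~(~~(b → c) → ((c → (c ∨ b)) ↔ (~a ∨ (b → c)))) ∨ ~((~a ↔ a) → ((b → (c ∨ c)) ∨ a))) ∨ (((((c ∨ c) → (b ∨ b)) → (a → b)) ∨ ((a → b) ∨ (b ∨ c))) → ((((a ∨ a) → c) ↔ (~c ↔ ~a)) → ~~c)) = 0 ∨ 1/3 = 1/3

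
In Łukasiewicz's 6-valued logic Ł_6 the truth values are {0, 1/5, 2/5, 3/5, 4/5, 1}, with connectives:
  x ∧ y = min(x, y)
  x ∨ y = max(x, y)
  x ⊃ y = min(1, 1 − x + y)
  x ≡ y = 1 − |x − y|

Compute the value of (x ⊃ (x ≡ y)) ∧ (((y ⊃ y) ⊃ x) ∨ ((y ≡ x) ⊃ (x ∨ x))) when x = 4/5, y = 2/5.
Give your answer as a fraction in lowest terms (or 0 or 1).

x ≡ y = 4/5 ≡ 2/5 = 3/5
x ⊃ (x ≡ y) = 4/5 ⊃ 3/5 = 4/5
y ⊃ y = 2/5 ⊃ 2/5 = 1
(y ⊃ y) ⊃ x = 1 ⊃ 4/5 = 4/5
y ≡ x = 2/5 ≡ 4/5 = 3/5
x ∨ x = 4/5 ∨ 4/5 = 4/5
(y ≡ x) ⊃ (x ∨ x) = 3/5 ⊃ 4/5 = 1
((y ⊃ y) ⊃ x) ∨ ((y ≡ x) ⊃ (x ∨ x)) = 4/5 ∨ 1 = 1
(x ⊃ (x ≡ y)) ∧ (((y ⊃ y) ⊃ x) ∨ ((y ≡ x) ⊃ (x ∨ x))) = 4/5 ∧ 1 = 4/5

4/5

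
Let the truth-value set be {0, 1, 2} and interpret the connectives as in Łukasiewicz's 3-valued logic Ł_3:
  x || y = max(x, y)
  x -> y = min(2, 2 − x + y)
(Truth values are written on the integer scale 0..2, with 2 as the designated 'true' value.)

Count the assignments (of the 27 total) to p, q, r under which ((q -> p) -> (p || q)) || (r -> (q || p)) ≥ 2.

23

value 2: 23 assignments (counts)
value 1: 3 assignments
value 0: 1 assignment
So 23 of the 27 assignments meet the threshold.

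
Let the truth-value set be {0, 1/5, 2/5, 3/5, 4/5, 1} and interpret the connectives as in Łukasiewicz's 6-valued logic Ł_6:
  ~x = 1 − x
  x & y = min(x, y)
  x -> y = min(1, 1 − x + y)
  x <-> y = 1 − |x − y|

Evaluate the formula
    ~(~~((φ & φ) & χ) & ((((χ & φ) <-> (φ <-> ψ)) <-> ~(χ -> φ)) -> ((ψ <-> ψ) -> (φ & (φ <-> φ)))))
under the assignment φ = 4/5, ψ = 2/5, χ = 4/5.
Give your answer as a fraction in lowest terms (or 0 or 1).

1/5

φ & φ = 4/5 & 4/5 = 4/5
(φ & φ) & χ = 4/5 & 4/5 = 4/5
~((φ & φ) & χ) = ~4/5 = 1/5
~~((φ & φ) & χ) = ~1/5 = 4/5
χ & φ = 4/5 & 4/5 = 4/5
φ <-> ψ = 4/5 <-> 2/5 = 3/5
(χ & φ) <-> (φ <-> ψ) = 4/5 <-> 3/5 = 4/5
χ -> φ = 4/5 -> 4/5 = 1
~(χ -> φ) = ~1 = 0
((χ & φ) <-> (φ <-> ψ)) <-> ~(χ -> φ) = 4/5 <-> 0 = 1/5
ψ <-> ψ = 2/5 <-> 2/5 = 1
φ <-> φ = 4/5 <-> 4/5 = 1
φ & (φ <-> φ) = 4/5 & 1 = 4/5
(ψ <-> ψ) -> (φ & (φ <-> φ)) = 1 -> 4/5 = 4/5
(((χ & φ) <-> (φ <-> ψ)) <-> ~(χ -> φ)) -> ((ψ <-> ψ) -> (φ & (φ <-> φ))) = 1/5 -> 4/5 = 1
~~((φ & φ) & χ) & ((((χ & φ) <-> (φ <-> ψ)) <-> ~(χ -> φ)) -> ((ψ <-> ψ) -> (φ & (φ <-> φ)))) = 4/5 & 1 = 4/5
~(~~((φ & φ) & χ) & ((((χ & φ) <-> (φ <-> ψ)) <-> ~(χ -> φ)) -> ((ψ <-> ψ) -> (φ & (φ <-> φ))))) = ~4/5 = 1/5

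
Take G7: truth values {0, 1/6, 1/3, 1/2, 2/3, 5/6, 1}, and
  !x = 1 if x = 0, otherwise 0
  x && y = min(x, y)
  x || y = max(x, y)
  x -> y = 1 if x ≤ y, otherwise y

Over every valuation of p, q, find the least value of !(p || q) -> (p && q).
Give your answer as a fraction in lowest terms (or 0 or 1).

0

Take p = 0, q = 0:
p || q = 0 || 0 = 0
!(p || q) = !0 = 1
p && q = 0 && 0 = 0
!(p || q) -> (p && q) = 1 -> 0 = 0
No assignment yields a value below 0, so this is the minimum.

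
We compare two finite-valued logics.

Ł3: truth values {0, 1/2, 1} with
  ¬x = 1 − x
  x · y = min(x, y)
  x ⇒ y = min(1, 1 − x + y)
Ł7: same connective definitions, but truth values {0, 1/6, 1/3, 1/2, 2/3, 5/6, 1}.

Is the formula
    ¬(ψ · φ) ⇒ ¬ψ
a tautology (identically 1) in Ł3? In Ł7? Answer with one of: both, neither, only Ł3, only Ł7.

neither

In Ł3: at φ = 0, ψ = 1/2 the value is 1/2 — not a tautology.
In Ł7: at φ = 0, ψ = 1/6 the value is 5/6 — not a tautology.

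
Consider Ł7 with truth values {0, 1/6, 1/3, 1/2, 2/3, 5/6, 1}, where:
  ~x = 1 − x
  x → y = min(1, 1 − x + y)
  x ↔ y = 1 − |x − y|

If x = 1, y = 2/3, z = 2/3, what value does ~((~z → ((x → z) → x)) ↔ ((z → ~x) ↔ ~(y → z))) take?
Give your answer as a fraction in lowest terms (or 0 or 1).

~z = ~2/3 = 1/3
x → z = 1 → 2/3 = 2/3
(x → z) → x = 2/3 → 1 = 1
~z → ((x → z) → x) = 1/3 → 1 = 1
~x = ~1 = 0
z → ~x = 2/3 → 0 = 1/3
y → z = 2/3 → 2/3 = 1
~(y → z) = ~1 = 0
(z → ~x) ↔ ~(y → z) = 1/3 ↔ 0 = 2/3
(~z → ((x → z) → x)) ↔ ((z → ~x) ↔ ~(y → z)) = 1 ↔ 2/3 = 2/3
~((~z → ((x → z) → x)) ↔ ((z → ~x) ↔ ~(y → z))) = ~2/3 = 1/3

1/3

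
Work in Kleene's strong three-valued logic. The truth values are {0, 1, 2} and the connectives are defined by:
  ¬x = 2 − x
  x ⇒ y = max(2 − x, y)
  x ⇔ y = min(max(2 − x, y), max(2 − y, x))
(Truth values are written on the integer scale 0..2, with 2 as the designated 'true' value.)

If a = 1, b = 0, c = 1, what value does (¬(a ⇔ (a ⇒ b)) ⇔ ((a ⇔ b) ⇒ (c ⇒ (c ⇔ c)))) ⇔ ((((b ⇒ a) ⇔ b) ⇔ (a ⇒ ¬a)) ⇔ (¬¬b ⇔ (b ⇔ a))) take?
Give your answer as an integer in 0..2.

1

a ⇒ b = 1 ⇒ 0 = 1
a ⇔ (a ⇒ b) = 1 ⇔ 1 = 1
¬(a ⇔ (a ⇒ b)) = ¬1 = 1
a ⇔ b = 1 ⇔ 0 = 1
c ⇔ c = 1 ⇔ 1 = 1
c ⇒ (c ⇔ c) = 1 ⇒ 1 = 1
(a ⇔ b) ⇒ (c ⇒ (c ⇔ c)) = 1 ⇒ 1 = 1
¬(a ⇔ (a ⇒ b)) ⇔ ((a ⇔ b) ⇒ (c ⇒ (c ⇔ c))) = 1 ⇔ 1 = 1
b ⇒ a = 0 ⇒ 1 = 2
(b ⇒ a) ⇔ b = 2 ⇔ 0 = 0
¬a = ¬1 = 1
a ⇒ ¬a = 1 ⇒ 1 = 1
((b ⇒ a) ⇔ b) ⇔ (a ⇒ ¬a) = 0 ⇔ 1 = 1
¬b = ¬0 = 2
¬¬b = ¬2 = 0
b ⇔ a = 0 ⇔ 1 = 1
¬¬b ⇔ (b ⇔ a) = 0 ⇔ 1 = 1
(((b ⇒ a) ⇔ b) ⇔ (a ⇒ ¬a)) ⇔ (¬¬b ⇔ (b ⇔ a)) = 1 ⇔ 1 = 1
(¬(a ⇔ (a ⇒ b)) ⇔ ((a ⇔ b) ⇒ (c ⇒ (c ⇔ c)))) ⇔ ((((b ⇒ a) ⇔ b) ⇔ (a ⇒ ¬a)) ⇔ (¬¬b ⇔ (b ⇔ a))) = 1 ⇔ 1 = 1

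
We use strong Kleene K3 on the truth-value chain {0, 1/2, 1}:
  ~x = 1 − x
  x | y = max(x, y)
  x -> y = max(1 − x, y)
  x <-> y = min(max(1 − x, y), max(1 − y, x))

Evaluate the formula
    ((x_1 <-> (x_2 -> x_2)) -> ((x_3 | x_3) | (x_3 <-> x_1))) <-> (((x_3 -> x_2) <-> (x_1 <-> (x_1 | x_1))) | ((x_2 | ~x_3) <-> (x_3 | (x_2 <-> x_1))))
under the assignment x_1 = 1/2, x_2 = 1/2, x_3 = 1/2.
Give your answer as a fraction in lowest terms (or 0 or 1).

1/2

x_2 -> x_2 = 1/2 -> 1/2 = 1/2
x_1 <-> (x_2 -> x_2) = 1/2 <-> 1/2 = 1/2
x_3 | x_3 = 1/2 | 1/2 = 1/2
x_3 <-> x_1 = 1/2 <-> 1/2 = 1/2
(x_3 | x_3) | (x_3 <-> x_1) = 1/2 | 1/2 = 1/2
(x_1 <-> (x_2 -> x_2)) -> ((x_3 | x_3) | (x_3 <-> x_1)) = 1/2 -> 1/2 = 1/2
x_3 -> x_2 = 1/2 -> 1/2 = 1/2
x_1 | x_1 = 1/2 | 1/2 = 1/2
x_1 <-> (x_1 | x_1) = 1/2 <-> 1/2 = 1/2
(x_3 -> x_2) <-> (x_1 <-> (x_1 | x_1)) = 1/2 <-> 1/2 = 1/2
~x_3 = ~1/2 = 1/2
x_2 | ~x_3 = 1/2 | 1/2 = 1/2
x_2 <-> x_1 = 1/2 <-> 1/2 = 1/2
x_3 | (x_2 <-> x_1) = 1/2 | 1/2 = 1/2
(x_2 | ~x_3) <-> (x_3 | (x_2 <-> x_1)) = 1/2 <-> 1/2 = 1/2
((x_3 -> x_2) <-> (x_1 <-> (x_1 | x_1))) | ((x_2 | ~x_3) <-> (x_3 | (x_2 <-> x_1))) = 1/2 | 1/2 = 1/2
((x_1 <-> (x_2 -> x_2)) -> ((x_3 | x_3) | (x_3 <-> x_1))) <-> (((x_3 -> x_2) <-> (x_1 <-> (x_1 | x_1))) | ((x_2 | ~x_3) <-> (x_3 | (x_2 <-> x_1)))) = 1/2 <-> 1/2 = 1/2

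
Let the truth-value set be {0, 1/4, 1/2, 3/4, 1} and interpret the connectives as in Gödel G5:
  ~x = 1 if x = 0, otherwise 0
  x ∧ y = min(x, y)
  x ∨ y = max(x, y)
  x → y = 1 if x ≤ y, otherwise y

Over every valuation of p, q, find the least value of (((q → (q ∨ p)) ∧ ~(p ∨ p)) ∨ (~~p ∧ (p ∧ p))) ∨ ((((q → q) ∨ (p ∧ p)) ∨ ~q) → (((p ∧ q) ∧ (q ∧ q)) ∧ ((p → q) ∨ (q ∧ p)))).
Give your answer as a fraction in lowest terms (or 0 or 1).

Take p = 1/4, q = 0:
q ∨ p = 0 ∨ 1/4 = 1/4
q → (q ∨ p) = 0 → 1/4 = 1
p ∨ p = 1/4 ∨ 1/4 = 1/4
~(p ∨ p) = ~1/4 = 0
(q → (q ∨ p)) ∧ ~(p ∨ p) = 1 ∧ 0 = 0
~p = ~1/4 = 0
~~p = ~0 = 1
p ∧ p = 1/4 ∧ 1/4 = 1/4
~~p ∧ (p ∧ p) = 1 ∧ 1/4 = 1/4
((q → (q ∨ p)) ∧ ~(p ∨ p)) ∨ (~~p ∧ (p ∧ p)) = 0 ∨ 1/4 = 1/4
q → q = 0 → 0 = 1
p ∧ p = 1/4 ∧ 1/4 = 1/4
(q → q) ∨ (p ∧ p) = 1 ∨ 1/4 = 1
~q = ~0 = 1
((q → q) ∨ (p ∧ p)) ∨ ~q = 1 ∨ 1 = 1
p ∧ q = 1/4 ∧ 0 = 0
q ∧ q = 0 ∧ 0 = 0
(p ∧ q) ∧ (q ∧ q) = 0 ∧ 0 = 0
p → q = 1/4 → 0 = 0
q ∧ p = 0 ∧ 1/4 = 0
(p → q) ∨ (q ∧ p) = 0 ∨ 0 = 0
((p ∧ q) ∧ (q ∧ q)) ∧ ((p → q) ∨ (q ∧ p)) = 0 ∧ 0 = 0
(((q → q) ∨ (p ∧ p)) ∨ ~q) → (((p ∧ q) ∧ (q ∧ q)) ∧ ((p → q) ∨ (q ∧ p))) = 1 → 0 = 0
(((q → (q ∨ p)) ∧ ~(p ∨ p)) ∨ (~~p ∧ (p ∧ p))) ∨ ((((q → q) ∨ (p ∧ p)) ∨ ~q) → (((p ∧ q) ∧ (q ∧ q)) ∧ ((p → q) ∨ (q ∧ p)))) = 1/4 ∨ 0 = 1/4
No assignment yields a value below 1/4, so this is the minimum.

1/4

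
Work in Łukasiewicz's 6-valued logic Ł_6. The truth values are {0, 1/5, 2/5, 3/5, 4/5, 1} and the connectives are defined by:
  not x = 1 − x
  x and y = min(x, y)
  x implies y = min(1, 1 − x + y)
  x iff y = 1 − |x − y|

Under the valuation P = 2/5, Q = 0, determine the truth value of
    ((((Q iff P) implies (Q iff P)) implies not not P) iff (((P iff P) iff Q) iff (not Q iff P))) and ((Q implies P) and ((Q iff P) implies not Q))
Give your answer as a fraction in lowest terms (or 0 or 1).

Q iff P = 0 iff 2/5 = 3/5
Q iff P = 0 iff 2/5 = 3/5
(Q iff P) implies (Q iff P) = 3/5 implies 3/5 = 1
not P = not 2/5 = 3/5
not not P = not 3/5 = 2/5
((Q iff P) implies (Q iff P)) implies not not P = 1 implies 2/5 = 2/5
P iff P = 2/5 iff 2/5 = 1
(P iff P) iff Q = 1 iff 0 = 0
not Q = not 0 = 1
not Q iff P = 1 iff 2/5 = 2/5
((P iff P) iff Q) iff (not Q iff P) = 0 iff 2/5 = 3/5
(((Q iff P) implies (Q iff P)) implies not not P) iff (((P iff P) iff Q) iff (not Q iff P)) = 2/5 iff 3/5 = 4/5
Q implies P = 0 implies 2/5 = 1
Q iff P = 0 iff 2/5 = 3/5
not Q = not 0 = 1
(Q iff P) implies not Q = 3/5 implies 1 = 1
(Q implies P) and ((Q iff P) implies not Q) = 1 and 1 = 1
((((Q iff P) implies (Q iff P)) implies not not P) iff (((P iff P) iff Q) iff (not Q iff P))) and ((Q implies P) and ((Q iff P) implies not Q)) = 4/5 and 1 = 4/5

4/5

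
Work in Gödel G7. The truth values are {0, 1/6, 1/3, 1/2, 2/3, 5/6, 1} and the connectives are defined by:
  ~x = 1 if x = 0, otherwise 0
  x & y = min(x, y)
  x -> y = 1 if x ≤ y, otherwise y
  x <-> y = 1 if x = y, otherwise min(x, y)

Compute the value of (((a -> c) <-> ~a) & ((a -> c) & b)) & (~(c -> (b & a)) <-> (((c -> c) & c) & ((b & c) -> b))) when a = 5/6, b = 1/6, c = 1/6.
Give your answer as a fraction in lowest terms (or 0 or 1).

0

a -> c = 5/6 -> 1/6 = 1/6
~a = ~5/6 = 0
(a -> c) <-> ~a = 1/6 <-> 0 = 0
a -> c = 5/6 -> 1/6 = 1/6
(a -> c) & b = 1/6 & 1/6 = 1/6
((a -> c) <-> ~a) & ((a -> c) & b) = 0 & 1/6 = 0
b & a = 1/6 & 5/6 = 1/6
c -> (b & a) = 1/6 -> 1/6 = 1
~(c -> (b & a)) = ~1 = 0
c -> c = 1/6 -> 1/6 = 1
(c -> c) & c = 1 & 1/6 = 1/6
b & c = 1/6 & 1/6 = 1/6
(b & c) -> b = 1/6 -> 1/6 = 1
((c -> c) & c) & ((b & c) -> b) = 1/6 & 1 = 1/6
~(c -> (b & a)) <-> (((c -> c) & c) & ((b & c) -> b)) = 0 <-> 1/6 = 0
(((a -> c) <-> ~a) & ((a -> c) & b)) & (~(c -> (b & a)) <-> (((c -> c) & c) & ((b & c) -> b))) = 0 & 0 = 0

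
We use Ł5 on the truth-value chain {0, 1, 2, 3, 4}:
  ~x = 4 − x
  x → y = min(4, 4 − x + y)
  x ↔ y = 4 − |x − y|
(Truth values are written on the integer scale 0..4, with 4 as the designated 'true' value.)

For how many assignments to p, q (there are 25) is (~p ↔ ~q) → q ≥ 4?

value 4: 13 assignments (counts)
value 3: 5 assignments
value 2: 4 assignments
value 1: 2 assignments
value 0: 1 assignment
So 13 of the 25 assignments meet the threshold.

13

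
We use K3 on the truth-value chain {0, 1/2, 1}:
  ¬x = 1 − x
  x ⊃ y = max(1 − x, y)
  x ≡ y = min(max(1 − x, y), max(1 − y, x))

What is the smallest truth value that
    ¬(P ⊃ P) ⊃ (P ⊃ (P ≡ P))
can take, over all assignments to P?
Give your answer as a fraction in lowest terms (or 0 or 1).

Take P = 1/2:
P ⊃ P = 1/2 ⊃ 1/2 = 1/2
¬(P ⊃ P) = ¬1/2 = 1/2
P ≡ P = 1/2 ≡ 1/2 = 1/2
P ⊃ (P ≡ P) = 1/2 ⊃ 1/2 = 1/2
¬(P ⊃ P) ⊃ (P ⊃ (P ≡ P)) = 1/2 ⊃ 1/2 = 1/2
No assignment yields a value below 1/2, so this is the minimum.

1/2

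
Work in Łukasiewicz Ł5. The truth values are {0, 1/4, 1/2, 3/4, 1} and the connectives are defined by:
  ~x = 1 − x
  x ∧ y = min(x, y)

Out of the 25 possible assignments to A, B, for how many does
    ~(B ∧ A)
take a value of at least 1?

value 1: 9 assignments (counts)
value 3/4: 7 assignments
value 1/2: 5 assignments
value 1/4: 3 assignments
value 0: 1 assignment
So 9 of the 25 assignments meet the threshold.

9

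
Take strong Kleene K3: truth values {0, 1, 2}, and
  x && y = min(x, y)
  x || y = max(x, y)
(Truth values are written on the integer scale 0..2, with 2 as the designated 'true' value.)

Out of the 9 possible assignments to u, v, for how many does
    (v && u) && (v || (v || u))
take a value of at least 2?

u = 0, v = 0 ↦ 0  <
u = 0, v = 1 ↦ 0  <
u = 0, v = 2 ↦ 0  <
u = 1, v = 0 ↦ 0  <
u = 1, v = 1 ↦ 1  <
u = 1, v = 2 ↦ 1  <
u = 2, v = 0 ↦ 0  <
u = 2, v = 1 ↦ 1  <
u = 2, v = 2 ↦ 2  ≥
So 1 of the 9 assignments meets the threshold.

1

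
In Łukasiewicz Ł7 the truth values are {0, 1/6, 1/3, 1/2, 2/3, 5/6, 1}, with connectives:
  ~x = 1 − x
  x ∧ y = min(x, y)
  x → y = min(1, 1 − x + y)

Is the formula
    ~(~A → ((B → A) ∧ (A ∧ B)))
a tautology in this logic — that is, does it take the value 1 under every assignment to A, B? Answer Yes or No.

Counterexample: take A = 1/6, B = 0.
~A = ~1/6 = 5/6
B → A = 0 → 1/6 = 1
A ∧ B = 1/6 ∧ 0 = 0
(B → A) ∧ (A ∧ B) = 1 ∧ 0 = 0
~A → ((B → A) ∧ (A ∧ B)) = 5/6 → 0 = 1/6
~(~A → ((B → A) ∧ (A ∧ B))) = ~1/6 = 5/6
This gives 5/6 ≠ 1.

No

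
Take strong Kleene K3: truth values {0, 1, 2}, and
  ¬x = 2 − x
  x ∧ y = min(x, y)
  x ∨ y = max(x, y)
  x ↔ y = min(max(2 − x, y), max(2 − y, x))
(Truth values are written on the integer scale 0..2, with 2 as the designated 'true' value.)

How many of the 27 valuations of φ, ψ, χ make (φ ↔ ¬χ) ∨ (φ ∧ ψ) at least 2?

8

value 2: 8 assignments (counts)
value 1: 15 assignments
value 0: 4 assignments
So 8 of the 27 assignments meet the threshold.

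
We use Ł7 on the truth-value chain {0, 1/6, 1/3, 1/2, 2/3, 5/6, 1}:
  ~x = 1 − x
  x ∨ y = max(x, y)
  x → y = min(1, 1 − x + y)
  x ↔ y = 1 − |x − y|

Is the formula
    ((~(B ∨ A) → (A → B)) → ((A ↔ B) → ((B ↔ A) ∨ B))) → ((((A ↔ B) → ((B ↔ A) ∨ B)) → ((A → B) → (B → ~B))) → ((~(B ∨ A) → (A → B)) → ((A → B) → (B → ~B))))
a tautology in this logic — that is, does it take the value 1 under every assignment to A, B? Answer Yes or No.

Yes

At A = 2/3, B = 5/6, for instance:
B ∨ A = 5/6 ∨ 2/3 = 5/6
~(B ∨ A) = ~5/6 = 1/6
A → B = 2/3 → 5/6 = 1
~(B ∨ A) → (A → B) = 1/6 → 1 = 1
A ↔ B = 2/3 ↔ 5/6 = 5/6
B ↔ A = 5/6 ↔ 2/3 = 5/6
(B ↔ A) ∨ B = 5/6 ∨ 5/6 = 5/6
(A ↔ B) → ((B ↔ A) ∨ B) = 5/6 → 5/6 = 1
(~(B ∨ A) → (A → B)) → ((A ↔ B) → ((B ↔ A) ∨ B)) = 1 → 1 = 1
A → B = 2/3 → 5/6 = 1
~B = ~5/6 = 1/6
B → ~B = 5/6 → 1/6 = 1/3
(A → B) → (B → ~B) = 1 → 1/3 = 1/3
((A ↔ B) → ((B ↔ A) ∨ B)) → ((A → B) → (B → ~B)) = 1 → 1/3 = 1/3
(~(B ∨ A) → (A → B)) → ((A → B) → (B → ~B)) = 1 → 1/3 = 1/3
(((A ↔ B) → ((B ↔ A) ∨ B)) → ((A → B) → (B → ~B))) → ((~(B ∨ A) → (A → B)) → ((A → B) → (B → ~B))) = 1/3 → 1/3 = 1
((~(B ∨ A) → (A → B)) → ((A ↔ B) → ((B ↔ A) ∨ B))) → ((((A ↔ B) → ((B ↔ A) ∨ B)) → ((A → B) → (B → ~B))) → ((~(B ∨ A) → (A → B)) → ((A → B) → (B → ~B)))) = 1 → 1 = 1
and checking the remaining 48 assignments likewise gives ≥ 1 in every case.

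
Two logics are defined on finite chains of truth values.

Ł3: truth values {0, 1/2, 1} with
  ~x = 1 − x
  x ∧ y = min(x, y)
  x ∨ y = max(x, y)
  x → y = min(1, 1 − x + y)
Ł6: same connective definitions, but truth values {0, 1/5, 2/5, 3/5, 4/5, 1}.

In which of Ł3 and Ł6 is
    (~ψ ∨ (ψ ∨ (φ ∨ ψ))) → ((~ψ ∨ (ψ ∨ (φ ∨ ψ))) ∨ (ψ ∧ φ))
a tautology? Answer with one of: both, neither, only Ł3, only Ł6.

both

In Ł3: every assignment gives 1 — tautology.
In Ł6: every assignment gives 1 — tautology.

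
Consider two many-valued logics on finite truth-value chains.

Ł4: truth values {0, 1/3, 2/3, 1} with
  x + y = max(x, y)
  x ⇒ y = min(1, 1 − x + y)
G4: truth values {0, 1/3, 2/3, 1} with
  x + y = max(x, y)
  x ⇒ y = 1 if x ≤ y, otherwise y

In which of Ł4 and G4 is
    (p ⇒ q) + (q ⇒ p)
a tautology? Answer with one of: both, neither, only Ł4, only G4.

In Ł4: every assignment gives 1 — tautology.
In G4: every assignment gives 1 — tautology.

both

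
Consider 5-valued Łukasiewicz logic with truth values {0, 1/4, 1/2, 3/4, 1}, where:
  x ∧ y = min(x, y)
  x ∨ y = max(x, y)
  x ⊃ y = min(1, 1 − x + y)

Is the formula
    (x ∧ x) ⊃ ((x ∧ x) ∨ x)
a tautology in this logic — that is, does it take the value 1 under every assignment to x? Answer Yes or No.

Yes

x = 0 ↦ 1
x = 1/4 ↦ 1
x = 1/2 ↦ 1
x = 3/4 ↦ 1
x = 1 ↦ 1
Every assignment gives a value ≥ 1.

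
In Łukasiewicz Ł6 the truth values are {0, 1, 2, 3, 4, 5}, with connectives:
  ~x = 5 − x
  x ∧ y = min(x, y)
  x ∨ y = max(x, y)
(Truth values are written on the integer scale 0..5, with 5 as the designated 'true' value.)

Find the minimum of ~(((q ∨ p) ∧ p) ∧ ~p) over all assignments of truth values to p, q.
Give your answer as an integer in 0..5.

Take p = 2, q = 0:
q ∨ p = 0 ∨ 2 = 2
(q ∨ p) ∧ p = 2 ∧ 2 = 2
~p = ~2 = 3
((q ∨ p) ∧ p) ∧ ~p = 2 ∧ 3 = 2
~(((q ∨ p) ∧ p) ∧ ~p) = ~2 = 3
No assignment yields a value below 3, so this is the minimum.

3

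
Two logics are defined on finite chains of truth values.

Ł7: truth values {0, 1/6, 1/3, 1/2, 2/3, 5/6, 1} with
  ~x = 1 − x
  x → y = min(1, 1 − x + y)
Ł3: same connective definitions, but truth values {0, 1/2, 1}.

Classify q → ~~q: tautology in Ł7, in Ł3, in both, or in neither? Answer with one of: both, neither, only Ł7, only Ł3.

In Ł7: every assignment gives 1 — tautology.
In Ł3: every assignment gives 1 — tautology.

both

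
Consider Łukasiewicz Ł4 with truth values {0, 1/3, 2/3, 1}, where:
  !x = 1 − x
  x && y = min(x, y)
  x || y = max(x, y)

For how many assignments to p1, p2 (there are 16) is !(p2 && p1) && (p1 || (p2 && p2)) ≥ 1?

p1 = 0, p2 = 0 ↦ 0  <
p1 = 0, p2 = 1/3 ↦ 1/3  <
p1 = 0, p2 = 2/3 ↦ 2/3  <
p1 = 0, p2 = 1 ↦ 1  ≥
p1 = 1/3, p2 = 0 ↦ 1/3  <
p1 = 1/3, p2 = 1/3 ↦ 1/3  <
p1 = 1/3, p2 = 2/3 ↦ 2/3  <
p1 = 1/3, p2 = 1 ↦ 2/3  <
p1 = 2/3, p2 = 0 ↦ 2/3  <
p1 = 2/3, p2 = 1/3 ↦ 2/3  <
p1 = 2/3, p2 = 2/3 ↦ 1/3  <
p1 = 2/3, p2 = 1 ↦ 1/3  <
p1 = 1, p2 = 0 ↦ 1  ≥
p1 = 1, p2 = 1/3 ↦ 2/3  <
p1 = 1, p2 = 2/3 ↦ 1/3  <
p1 = 1, p2 = 1 ↦ 0  <
So 2 of the 16 assignments meet the threshold.

2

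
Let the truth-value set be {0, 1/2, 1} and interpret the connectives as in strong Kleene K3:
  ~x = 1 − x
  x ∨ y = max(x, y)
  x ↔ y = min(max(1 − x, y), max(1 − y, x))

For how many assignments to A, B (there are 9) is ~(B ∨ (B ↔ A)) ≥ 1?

1

A = 0, B = 0 ↦ 0  <
A = 0, B = 1/2 ↦ 1/2  <
A = 0, B = 1 ↦ 0  <
A = 1/2, B = 0 ↦ 1/2  <
A = 1/2, B = 1/2 ↦ 1/2  <
A = 1/2, B = 1 ↦ 0  <
A = 1, B = 0 ↦ 1  ≥
A = 1, B = 1/2 ↦ 1/2  <
A = 1, B = 1 ↦ 0  <
So 1 of the 9 assignments meets the threshold.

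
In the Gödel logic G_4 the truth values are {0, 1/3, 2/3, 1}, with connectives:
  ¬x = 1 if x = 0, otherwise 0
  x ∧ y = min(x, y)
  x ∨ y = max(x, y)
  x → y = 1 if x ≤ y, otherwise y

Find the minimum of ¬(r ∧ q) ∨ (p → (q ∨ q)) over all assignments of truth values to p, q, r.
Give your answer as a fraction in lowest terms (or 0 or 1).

Take p = 2/3, q = 1/3, r = 1/3:
r ∧ q = 1/3 ∧ 1/3 = 1/3
¬(r ∧ q) = ¬1/3 = 0
q ∨ q = 1/3 ∨ 1/3 = 1/3
p → (q ∨ q) = 2/3 → 1/3 = 1/3
¬(r ∧ q) ∨ (p → (q ∨ q)) = 0 ∨ 1/3 = 1/3
No assignment yields a value below 1/3, so this is the minimum.

1/3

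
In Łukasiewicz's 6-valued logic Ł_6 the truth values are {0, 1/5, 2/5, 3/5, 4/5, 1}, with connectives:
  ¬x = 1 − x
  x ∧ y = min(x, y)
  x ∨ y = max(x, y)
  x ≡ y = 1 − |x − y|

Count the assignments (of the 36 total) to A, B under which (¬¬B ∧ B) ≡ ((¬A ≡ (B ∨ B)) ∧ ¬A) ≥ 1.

value 1: 11 assignments (counts)
value 4/5: 12 assignments
value 3/5: 7 assignments
value 2/5: 3 assignments
value 1/5: 2 assignments
value 0: 1 assignment
So 11 of the 36 assignments meet the threshold.

11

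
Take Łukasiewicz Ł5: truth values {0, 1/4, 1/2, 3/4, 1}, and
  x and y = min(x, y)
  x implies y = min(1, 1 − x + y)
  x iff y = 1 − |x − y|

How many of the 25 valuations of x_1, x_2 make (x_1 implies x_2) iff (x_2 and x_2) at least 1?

value 1: 9 assignments (counts)
value 3/4: 7 assignments
value 1/2: 5 assignments
value 1/4: 3 assignments
value 0: 1 assignment
So 9 of the 25 assignments meet the threshold.

9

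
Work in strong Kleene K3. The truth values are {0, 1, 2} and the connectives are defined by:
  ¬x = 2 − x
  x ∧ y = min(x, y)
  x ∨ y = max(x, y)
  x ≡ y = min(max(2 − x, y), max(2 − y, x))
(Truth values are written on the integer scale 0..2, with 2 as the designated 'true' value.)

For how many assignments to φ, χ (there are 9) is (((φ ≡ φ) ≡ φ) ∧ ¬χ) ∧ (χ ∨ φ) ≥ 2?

1

φ = 0, χ = 0 ↦ 0  <
φ = 0, χ = 1 ↦ 0  <
φ = 0, χ = 2 ↦ 0  <
φ = 1, χ = 0 ↦ 1  <
φ = 1, χ = 1 ↦ 1  <
φ = 1, χ = 2 ↦ 0  <
φ = 2, χ = 0 ↦ 2  ≥
φ = 2, χ = 1 ↦ 1  <
φ = 2, χ = 2 ↦ 0  <
So 1 of the 9 assignments meets the threshold.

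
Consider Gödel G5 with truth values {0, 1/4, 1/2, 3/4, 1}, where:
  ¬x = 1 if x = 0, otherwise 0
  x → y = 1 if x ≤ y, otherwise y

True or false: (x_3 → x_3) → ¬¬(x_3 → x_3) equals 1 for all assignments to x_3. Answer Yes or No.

x_3 = 0 ↦ 1
x_3 = 1/4 ↦ 1
x_3 = 1/2 ↦ 1
x_3 = 3/4 ↦ 1
x_3 = 1 ↦ 1
Every assignment gives a value ≥ 1.

Yes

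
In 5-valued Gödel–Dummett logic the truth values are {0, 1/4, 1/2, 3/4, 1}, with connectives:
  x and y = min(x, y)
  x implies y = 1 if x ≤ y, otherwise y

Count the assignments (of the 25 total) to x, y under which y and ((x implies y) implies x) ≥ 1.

value 1: 1 assignment (counts)
value 3/4: 3 assignments
value 1/2: 5 assignments
value 1/4: 7 assignments
value 0: 9 assignments
So 1 of the 25 assignments meets the threshold.

1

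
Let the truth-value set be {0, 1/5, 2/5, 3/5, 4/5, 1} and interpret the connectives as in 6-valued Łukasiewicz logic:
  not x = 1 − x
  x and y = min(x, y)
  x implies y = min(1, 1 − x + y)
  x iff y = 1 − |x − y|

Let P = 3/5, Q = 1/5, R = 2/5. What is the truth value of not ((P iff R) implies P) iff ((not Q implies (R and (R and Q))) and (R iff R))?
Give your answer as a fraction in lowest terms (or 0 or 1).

P iff R = 3/5 iff 2/5 = 4/5
(P iff R) implies P = 4/5 implies 3/5 = 4/5
not ((P iff R) implies P) = not 4/5 = 1/5
not Q = not 1/5 = 4/5
R and Q = 2/5 and 1/5 = 1/5
R and (R and Q) = 2/5 and 1/5 = 1/5
not Q implies (R and (R and Q)) = 4/5 implies 1/5 = 2/5
R iff R = 2/5 iff 2/5 = 1
(not Q implies (R and (R and Q))) and (R iff R) = 2/5 and 1 = 2/5
not ((P iff R) implies P) iff ((not Q implies (R and (R and Q))) and (R iff R)) = 1/5 iff 2/5 = 4/5

4/5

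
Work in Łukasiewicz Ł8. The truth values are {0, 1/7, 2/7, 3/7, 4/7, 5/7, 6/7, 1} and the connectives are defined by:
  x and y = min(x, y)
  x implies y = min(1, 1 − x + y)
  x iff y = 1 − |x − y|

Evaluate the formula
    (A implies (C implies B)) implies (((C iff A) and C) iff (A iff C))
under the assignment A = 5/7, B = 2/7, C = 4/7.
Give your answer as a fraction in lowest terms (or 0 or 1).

5/7

C implies B = 4/7 implies 2/7 = 5/7
A implies (C implies B) = 5/7 implies 5/7 = 1
C iff A = 4/7 iff 5/7 = 6/7
(C iff A) and C = 6/7 and 4/7 = 4/7
A iff C = 5/7 iff 4/7 = 6/7
((C iff A) and C) iff (A iff C) = 4/7 iff 6/7 = 5/7
(A implies (C implies B)) implies (((C iff A) and C) iff (A iff C)) = 1 implies 5/7 = 5/7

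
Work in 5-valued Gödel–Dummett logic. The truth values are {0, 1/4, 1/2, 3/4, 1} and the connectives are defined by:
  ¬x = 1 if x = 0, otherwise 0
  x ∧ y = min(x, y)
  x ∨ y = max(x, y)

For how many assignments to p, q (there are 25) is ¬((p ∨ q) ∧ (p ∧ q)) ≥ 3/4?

value 1: 9 assignments (counts)
value 0: 16 assignments
So 9 of the 25 assignments meet the threshold.

9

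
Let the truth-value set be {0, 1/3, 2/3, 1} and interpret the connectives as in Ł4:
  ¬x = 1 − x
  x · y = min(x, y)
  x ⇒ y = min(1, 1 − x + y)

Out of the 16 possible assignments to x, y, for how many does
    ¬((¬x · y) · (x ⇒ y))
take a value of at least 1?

x = 0, y = 0 ↦ 1  ≥
x = 0, y = 1/3 ↦ 2/3  <
x = 0, y = 2/3 ↦ 1/3  <
x = 0, y = 1 ↦ 0  <
x = 1/3, y = 0 ↦ 1  ≥
x = 1/3, y = 1/3 ↦ 2/3  <
x = 1/3, y = 2/3 ↦ 1/3  <
x = 1/3, y = 1 ↦ 1/3  <
x = 2/3, y = 0 ↦ 1  ≥
x = 2/3, y = 1/3 ↦ 2/3  <
x = 2/3, y = 2/3 ↦ 2/3  <
x = 2/3, y = 1 ↦ 2/3  <
x = 1, y = 0 ↦ 1  ≥
x = 1, y = 1/3 ↦ 1  ≥
x = 1, y = 2/3 ↦ 1  ≥
x = 1, y = 1 ↦ 1  ≥
So 7 of the 16 assignments meet the threshold.

7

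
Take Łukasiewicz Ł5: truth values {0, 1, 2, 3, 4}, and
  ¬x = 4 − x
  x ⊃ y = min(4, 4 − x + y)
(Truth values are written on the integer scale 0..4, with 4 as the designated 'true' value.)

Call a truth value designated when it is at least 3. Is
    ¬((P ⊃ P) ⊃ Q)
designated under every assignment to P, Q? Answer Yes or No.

Counterexample: take P = 0, Q = 2.
P ⊃ P = 0 ⊃ 0 = 4
(P ⊃ P) ⊃ Q = 4 ⊃ 2 = 2
¬((P ⊃ P) ⊃ Q) = ¬2 = 2
This gives 2, which is below 3.

No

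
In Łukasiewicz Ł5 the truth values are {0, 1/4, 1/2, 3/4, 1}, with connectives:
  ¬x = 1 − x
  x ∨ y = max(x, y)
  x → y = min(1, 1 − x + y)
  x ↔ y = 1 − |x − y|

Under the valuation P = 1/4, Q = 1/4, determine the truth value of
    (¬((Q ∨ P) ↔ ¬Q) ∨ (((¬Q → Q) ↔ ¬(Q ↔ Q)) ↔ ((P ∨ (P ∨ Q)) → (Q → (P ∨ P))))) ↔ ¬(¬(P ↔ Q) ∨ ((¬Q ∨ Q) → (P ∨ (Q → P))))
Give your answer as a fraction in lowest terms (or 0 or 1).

Q ∨ P = 1/4 ∨ 1/4 = 1/4
¬Q = ¬1/4 = 3/4
(Q ∨ P) ↔ ¬Q = 1/4 ↔ 3/4 = 1/2
¬((Q ∨ P) ↔ ¬Q) = ¬1/2 = 1/2
¬Q = ¬1/4 = 3/4
¬Q → Q = 3/4 → 1/4 = 1/2
Q ↔ Q = 1/4 ↔ 1/4 = 1
¬(Q ↔ Q) = ¬1 = 0
(¬Q → Q) ↔ ¬(Q ↔ Q) = 1/2 ↔ 0 = 1/2
P ∨ Q = 1/4 ∨ 1/4 = 1/4
P ∨ (P ∨ Q) = 1/4 ∨ 1/4 = 1/4
P ∨ P = 1/4 ∨ 1/4 = 1/4
Q → (P ∨ P) = 1/4 → 1/4 = 1
(P ∨ (P ∨ Q)) → (Q → (P ∨ P)) = 1/4 → 1 = 1
((¬Q → Q) ↔ ¬(Q ↔ Q)) ↔ ((P ∨ (P ∨ Q)) → (Q → (P ∨ P))) = 1/2 ↔ 1 = 1/2
¬((Q ∨ P) ↔ ¬Q) ∨ (((¬Q → Q) ↔ ¬(Q ↔ Q)) ↔ ((P ∨ (P ∨ Q)) → (Q → (P ∨ P)))) = 1/2 ∨ 1/2 = 1/2
P ↔ Q = 1/4 ↔ 1/4 = 1
¬(P ↔ Q) = ¬1 = 0
¬Q = ¬1/4 = 3/4
¬Q ∨ Q = 3/4 ∨ 1/4 = 3/4
Q → P = 1/4 → 1/4 = 1
P ∨ (Q → P) = 1/4 ∨ 1 = 1
(¬Q ∨ Q) → (P ∨ (Q → P)) = 3/4 → 1 = 1
¬(P ↔ Q) ∨ ((¬Q ∨ Q) → (P ∨ (Q → P))) = 0 ∨ 1 = 1
¬(¬(P ↔ Q) ∨ ((¬Q ∨ Q) → (P ∨ (Q → P)))) = ¬1 = 0
(¬((Q ∨ P) ↔ ¬Q) ∨ (((¬Q → Q) ↔ ¬(Q ↔ Q)) ↔ ((P ∨ (P ∨ Q)) → (Q → (P ∨ P))))) ↔ ¬(¬(P ↔ Q) ∨ ((¬Q ∨ Q) → (P ∨ (Q → P)))) = 1/2 ↔ 0 = 1/2

1/2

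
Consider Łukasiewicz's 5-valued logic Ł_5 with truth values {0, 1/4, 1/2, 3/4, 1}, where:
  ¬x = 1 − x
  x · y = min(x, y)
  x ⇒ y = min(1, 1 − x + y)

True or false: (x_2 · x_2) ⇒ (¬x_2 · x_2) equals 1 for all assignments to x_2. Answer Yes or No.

Counterexample: take x_2 = 3/4.
x_2 · x_2 = 3/4 · 3/4 = 3/4
¬x_2 = ¬3/4 = 1/4
¬x_2 · x_2 = 1/4 · 3/4 = 1/4
(x_2 · x_2) ⇒ (¬x_2 · x_2) = 3/4 ⇒ 1/4 = 1/2
This gives 1/2 ≠ 1.

No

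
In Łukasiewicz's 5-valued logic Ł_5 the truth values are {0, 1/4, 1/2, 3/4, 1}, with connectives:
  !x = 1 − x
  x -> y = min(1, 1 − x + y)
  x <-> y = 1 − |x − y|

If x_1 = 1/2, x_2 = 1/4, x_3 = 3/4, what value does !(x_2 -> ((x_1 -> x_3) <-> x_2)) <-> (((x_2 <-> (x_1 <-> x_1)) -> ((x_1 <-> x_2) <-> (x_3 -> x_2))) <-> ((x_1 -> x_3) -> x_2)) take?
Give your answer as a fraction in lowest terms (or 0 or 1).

x_1 -> x_3 = 1/2 -> 3/4 = 1
(x_1 -> x_3) <-> x_2 = 1 <-> 1/4 = 1/4
x_2 -> ((x_1 -> x_3) <-> x_2) = 1/4 -> 1/4 = 1
!(x_2 -> ((x_1 -> x_3) <-> x_2)) = !1 = 0
x_1 <-> x_1 = 1/2 <-> 1/2 = 1
x_2 <-> (x_1 <-> x_1) = 1/4 <-> 1 = 1/4
x_1 <-> x_2 = 1/2 <-> 1/4 = 3/4
x_3 -> x_2 = 3/4 -> 1/4 = 1/2
(x_1 <-> x_2) <-> (x_3 -> x_2) = 3/4 <-> 1/2 = 3/4
(x_2 <-> (x_1 <-> x_1)) -> ((x_1 <-> x_2) <-> (x_3 -> x_2)) = 1/4 -> 3/4 = 1
x_1 -> x_3 = 1/2 -> 3/4 = 1
(x_1 -> x_3) -> x_2 = 1 -> 1/4 = 1/4
((x_2 <-> (x_1 <-> x_1)) -> ((x_1 <-> x_2) <-> (x_3 -> x_2))) <-> ((x_1 -> x_3) -> x_2) = 1 <-> 1/4 = 1/4
!(x_2 -> ((x_1 -> x_3) <-> x_2)) <-> (((x_2 <-> (x_1 <-> x_1)) -> ((x_1 <-> x_2) <-> (x_3 -> x_2))) <-> ((x_1 -> x_3) -> x_2)) = 0 <-> 1/4 = 3/4

3/4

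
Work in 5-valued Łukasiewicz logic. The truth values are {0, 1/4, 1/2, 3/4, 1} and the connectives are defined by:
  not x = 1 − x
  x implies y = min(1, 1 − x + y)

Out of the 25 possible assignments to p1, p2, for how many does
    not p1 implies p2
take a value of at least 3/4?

19

value 1: 15 assignments (counts)
value 3/4: 4 assignments (counts)
value 1/2: 3 assignments
value 1/4: 2 assignments
value 0: 1 assignment
So 19 of the 25 assignments meet the threshold.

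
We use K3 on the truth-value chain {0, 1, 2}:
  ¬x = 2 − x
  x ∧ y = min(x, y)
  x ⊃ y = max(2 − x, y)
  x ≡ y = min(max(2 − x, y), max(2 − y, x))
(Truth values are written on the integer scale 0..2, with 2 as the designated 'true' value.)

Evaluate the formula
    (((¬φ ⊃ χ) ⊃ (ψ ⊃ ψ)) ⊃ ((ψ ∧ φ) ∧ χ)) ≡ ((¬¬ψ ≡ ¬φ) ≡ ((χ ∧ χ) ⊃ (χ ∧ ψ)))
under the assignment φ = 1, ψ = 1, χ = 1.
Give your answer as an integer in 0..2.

1

¬φ = ¬1 = 1
¬φ ⊃ χ = 1 ⊃ 1 = 1
ψ ⊃ ψ = 1 ⊃ 1 = 1
(¬φ ⊃ χ) ⊃ (ψ ⊃ ψ) = 1 ⊃ 1 = 1
ψ ∧ φ = 1 ∧ 1 = 1
(ψ ∧ φ) ∧ χ = 1 ∧ 1 = 1
((¬φ ⊃ χ) ⊃ (ψ ⊃ ψ)) ⊃ ((ψ ∧ φ) ∧ χ) = 1 ⊃ 1 = 1
¬ψ = ¬1 = 1
¬¬ψ = ¬1 = 1
¬φ = ¬1 = 1
¬¬ψ ≡ ¬φ = 1 ≡ 1 = 1
χ ∧ χ = 1 ∧ 1 = 1
χ ∧ ψ = 1 ∧ 1 = 1
(χ ∧ χ) ⊃ (χ ∧ ψ) = 1 ⊃ 1 = 1
(¬¬ψ ≡ ¬φ) ≡ ((χ ∧ χ) ⊃ (χ ∧ ψ)) = 1 ≡ 1 = 1
(((¬φ ⊃ χ) ⊃ (ψ ⊃ ψ)) ⊃ ((ψ ∧ φ) ∧ χ)) ≡ ((¬¬ψ ≡ ¬φ) ≡ ((χ ∧ χ) ⊃ (χ ∧ ψ))) = 1 ≡ 1 = 1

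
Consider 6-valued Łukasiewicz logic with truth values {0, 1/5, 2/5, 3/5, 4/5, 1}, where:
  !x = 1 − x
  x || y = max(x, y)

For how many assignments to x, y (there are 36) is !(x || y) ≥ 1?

1

value 1: 1 assignment (counts)
value 4/5: 3 assignments
value 3/5: 5 assignments
value 2/5: 7 assignments
value 1/5: 9 assignments
value 0: 11 assignments
So 1 of the 36 assignments meets the threshold.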